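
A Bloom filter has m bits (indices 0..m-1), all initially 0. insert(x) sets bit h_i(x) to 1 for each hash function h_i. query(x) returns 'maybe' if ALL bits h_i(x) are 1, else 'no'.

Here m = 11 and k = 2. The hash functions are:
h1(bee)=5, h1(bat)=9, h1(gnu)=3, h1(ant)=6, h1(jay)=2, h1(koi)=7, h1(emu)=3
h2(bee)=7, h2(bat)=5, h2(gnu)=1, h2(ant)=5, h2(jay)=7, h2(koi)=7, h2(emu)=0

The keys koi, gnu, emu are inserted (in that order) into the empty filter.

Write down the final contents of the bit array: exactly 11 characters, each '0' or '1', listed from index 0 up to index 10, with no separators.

Answer: 11010001000

Derivation:
Start: bits=00000000000
After insert 'koi': sets bits 7 -> bits=00000001000
After insert 'gnu': sets bits 1 3 -> bits=01010001000
After insert 'emu': sets bits 0 3 -> bits=11010001000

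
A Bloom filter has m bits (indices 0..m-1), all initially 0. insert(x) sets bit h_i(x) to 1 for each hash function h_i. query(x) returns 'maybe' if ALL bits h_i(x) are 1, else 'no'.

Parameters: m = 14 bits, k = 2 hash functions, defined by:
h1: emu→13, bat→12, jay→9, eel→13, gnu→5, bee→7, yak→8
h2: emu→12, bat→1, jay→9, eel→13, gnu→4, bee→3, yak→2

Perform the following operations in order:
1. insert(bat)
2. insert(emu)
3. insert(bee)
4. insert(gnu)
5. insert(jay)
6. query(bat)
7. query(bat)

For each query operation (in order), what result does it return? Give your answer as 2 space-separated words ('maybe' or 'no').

Answer: maybe maybe

Derivation:
Start: bits=00000000000000
Op 1: insert bat -> sets bits 1 12 -> bits=01000000000010
Op 2: insert emu -> sets bits 12 13 -> bits=01000000000011
Op 3: insert bee -> sets bits 3 7 -> bits=01010001000011
Op 4: insert gnu -> sets bits 4 5 -> bits=01011101000011
Op 5: insert jay -> sets bits 9 -> bits=01011101010011
Op 6: query bat -> checks bit1=1, bit12=1 (all 1) -> maybe
Op 7: query bat -> checks bit1=1, bit12=1 (all 1) -> maybe
Query results in order: maybe maybe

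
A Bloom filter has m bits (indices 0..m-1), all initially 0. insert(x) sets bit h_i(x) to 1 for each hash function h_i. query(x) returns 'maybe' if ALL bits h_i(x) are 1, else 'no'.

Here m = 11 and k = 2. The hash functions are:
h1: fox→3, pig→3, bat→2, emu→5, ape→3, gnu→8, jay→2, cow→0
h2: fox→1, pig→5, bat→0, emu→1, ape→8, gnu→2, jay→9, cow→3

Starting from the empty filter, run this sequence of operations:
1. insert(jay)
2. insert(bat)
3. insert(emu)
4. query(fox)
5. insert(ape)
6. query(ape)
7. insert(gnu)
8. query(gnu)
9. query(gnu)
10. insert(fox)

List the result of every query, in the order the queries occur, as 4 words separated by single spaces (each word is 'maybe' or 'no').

Start: bits=00000000000
Op 1: insert jay -> sets bits 2 9 -> bits=00100000010
Op 2: insert bat -> sets bits 0 2 -> bits=10100000010
Op 3: insert emu -> sets bits 1 5 -> bits=11100100010
Op 4: query fox -> checks bit1=1, bit3=0 (has a 0) -> no
Op 5: insert ape -> sets bits 3 8 -> bits=11110100110
Op 6: query ape -> checks bit3=1, bit8=1 (all 1) -> maybe
Op 7: insert gnu -> sets bits 2 8 -> bits=11110100110
Op 8: query gnu -> checks bit2=1, bit8=1 (all 1) -> maybe
Op 9: query gnu -> checks bit2=1, bit8=1 (all 1) -> maybe
Op 10: insert fox -> sets bits 1 3 -> bits=11110100110
Query results in order: no maybe maybe maybe

Answer: no maybe maybe maybe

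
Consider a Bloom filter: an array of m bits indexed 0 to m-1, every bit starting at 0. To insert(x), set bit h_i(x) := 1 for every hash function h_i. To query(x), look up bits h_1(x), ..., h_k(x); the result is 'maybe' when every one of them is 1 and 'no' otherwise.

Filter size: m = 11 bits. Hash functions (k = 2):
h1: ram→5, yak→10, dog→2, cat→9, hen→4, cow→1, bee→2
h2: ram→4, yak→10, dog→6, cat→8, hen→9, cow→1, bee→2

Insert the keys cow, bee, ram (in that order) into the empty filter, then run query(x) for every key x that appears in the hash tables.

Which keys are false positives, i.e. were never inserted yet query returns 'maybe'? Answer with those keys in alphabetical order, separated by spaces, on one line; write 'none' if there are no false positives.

Answer: none

Derivation:
Start: bits=00000000000
After insert 'cow': sets bits 1 -> bits=01000000000
After insert 'bee': sets bits 2 -> bits=01100000000
After insert 'ram': sets bits 4 5 -> bits=01101100000
Not inserted: cat dog hen yak — query each against bits=01101100000:
query cat: checks bit8=0, bit9=0 (has a 0) -> no => not a false positive
query dog: checks bit2=1, bit6=0 (has a 0) -> no => not a false positive
query hen: checks bit4=1, bit9=0 (has a 0) -> no => not a false positive
query yak: checks bit10=0 (has a 0) -> no => not a false positive
False positives (alphabetical): none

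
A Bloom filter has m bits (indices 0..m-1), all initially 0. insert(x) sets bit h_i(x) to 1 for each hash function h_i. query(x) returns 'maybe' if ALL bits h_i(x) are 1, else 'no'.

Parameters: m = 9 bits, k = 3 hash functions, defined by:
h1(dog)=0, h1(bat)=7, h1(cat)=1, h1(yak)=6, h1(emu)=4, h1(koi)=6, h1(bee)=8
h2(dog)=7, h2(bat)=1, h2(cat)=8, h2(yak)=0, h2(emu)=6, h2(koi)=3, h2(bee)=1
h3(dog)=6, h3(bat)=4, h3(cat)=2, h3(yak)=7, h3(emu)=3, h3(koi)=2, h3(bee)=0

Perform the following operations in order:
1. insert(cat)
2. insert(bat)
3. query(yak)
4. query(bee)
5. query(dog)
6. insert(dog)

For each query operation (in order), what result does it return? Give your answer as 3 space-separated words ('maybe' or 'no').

Answer: no no no

Derivation:
Start: bits=000000000
Op 1: insert cat -> sets bits 1 2 8 -> bits=011000001
Op 2: insert bat -> sets bits 1 4 7 -> bits=011010011
Op 3: query yak -> checks bit0=0, bit6=0, bit7=1 (has a 0) -> no
Op 4: query bee -> checks bit0=0, bit1=1, bit8=1 (has a 0) -> no
Op 5: query dog -> checks bit0=0, bit6=0, bit7=1 (has a 0) -> no
Op 6: insert dog -> sets bits 0 6 7 -> bits=111010111
Query results in order: no no no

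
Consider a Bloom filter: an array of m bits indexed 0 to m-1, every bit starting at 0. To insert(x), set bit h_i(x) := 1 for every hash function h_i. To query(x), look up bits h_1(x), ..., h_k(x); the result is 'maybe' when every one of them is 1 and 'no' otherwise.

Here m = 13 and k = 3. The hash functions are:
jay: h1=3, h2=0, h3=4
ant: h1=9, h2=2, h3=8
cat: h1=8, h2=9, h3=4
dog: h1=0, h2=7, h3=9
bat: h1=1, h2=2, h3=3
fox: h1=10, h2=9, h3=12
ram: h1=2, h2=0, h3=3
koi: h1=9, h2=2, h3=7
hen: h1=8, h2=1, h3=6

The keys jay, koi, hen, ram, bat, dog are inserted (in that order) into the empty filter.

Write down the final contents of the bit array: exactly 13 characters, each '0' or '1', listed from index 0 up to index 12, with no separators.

Start: bits=0000000000000
After insert 'jay': sets bits 0 3 4 -> bits=1001100000000
After insert 'koi': sets bits 2 7 9 -> bits=1011100101000
After insert 'hen': sets bits 1 6 8 -> bits=1111101111000
After insert 'ram': sets bits 0 2 3 -> bits=1111101111000
After insert 'bat': sets bits 1 2 3 -> bits=1111101111000
After insert 'dog': sets bits 0 7 9 -> bits=1111101111000

Answer: 1111101111000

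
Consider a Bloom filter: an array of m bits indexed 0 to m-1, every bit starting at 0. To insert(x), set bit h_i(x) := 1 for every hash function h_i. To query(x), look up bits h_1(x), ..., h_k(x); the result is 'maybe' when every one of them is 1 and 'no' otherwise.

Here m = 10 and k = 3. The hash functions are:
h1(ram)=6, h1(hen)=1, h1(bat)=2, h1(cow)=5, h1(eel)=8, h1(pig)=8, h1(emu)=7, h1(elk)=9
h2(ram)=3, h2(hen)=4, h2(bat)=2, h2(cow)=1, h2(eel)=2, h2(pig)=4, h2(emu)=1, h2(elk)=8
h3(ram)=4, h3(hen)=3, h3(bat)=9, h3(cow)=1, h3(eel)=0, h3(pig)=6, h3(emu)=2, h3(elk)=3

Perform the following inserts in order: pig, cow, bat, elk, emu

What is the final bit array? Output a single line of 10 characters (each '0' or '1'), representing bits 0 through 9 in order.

Answer: 0111111111

Derivation:
Start: bits=0000000000
After insert 'pig': sets bits 4 6 8 -> bits=0000101010
After insert 'cow': sets bits 1 5 -> bits=0100111010
After insert 'bat': sets bits 2 9 -> bits=0110111011
After insert 'elk': sets bits 3 8 9 -> bits=0111111011
After insert 'emu': sets bits 1 2 7 -> bits=0111111111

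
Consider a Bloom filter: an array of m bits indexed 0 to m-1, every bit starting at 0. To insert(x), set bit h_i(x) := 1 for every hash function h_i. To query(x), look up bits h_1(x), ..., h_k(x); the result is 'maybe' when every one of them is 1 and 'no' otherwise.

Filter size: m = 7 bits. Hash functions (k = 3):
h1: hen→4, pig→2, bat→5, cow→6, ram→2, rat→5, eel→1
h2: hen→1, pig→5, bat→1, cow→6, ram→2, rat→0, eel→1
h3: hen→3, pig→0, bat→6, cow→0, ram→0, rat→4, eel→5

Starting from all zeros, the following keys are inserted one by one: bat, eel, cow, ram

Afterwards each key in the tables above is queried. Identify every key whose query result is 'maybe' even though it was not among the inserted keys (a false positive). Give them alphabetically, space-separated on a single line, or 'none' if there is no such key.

Answer: pig

Derivation:
Start: bits=0000000
After insert 'bat': sets bits 1 5 6 -> bits=0100011
After insert 'eel': sets bits 1 5 -> bits=0100011
After insert 'cow': sets bits 0 6 -> bits=1100011
After insert 'ram': sets bits 0 2 -> bits=1110011
Not inserted: hen pig rat — query each against bits=1110011:
query hen: checks bit1=1, bit3=0, bit4=0 (has a 0) -> no => not a false positive
query pig: checks bit0=1, bit2=1, bit5=1 (all 1) -> maybe => FALSE POSITIVE
query rat: checks bit0=1, bit4=0, bit5=1 (has a 0) -> no => not a false positive
False positives (alphabetical): pig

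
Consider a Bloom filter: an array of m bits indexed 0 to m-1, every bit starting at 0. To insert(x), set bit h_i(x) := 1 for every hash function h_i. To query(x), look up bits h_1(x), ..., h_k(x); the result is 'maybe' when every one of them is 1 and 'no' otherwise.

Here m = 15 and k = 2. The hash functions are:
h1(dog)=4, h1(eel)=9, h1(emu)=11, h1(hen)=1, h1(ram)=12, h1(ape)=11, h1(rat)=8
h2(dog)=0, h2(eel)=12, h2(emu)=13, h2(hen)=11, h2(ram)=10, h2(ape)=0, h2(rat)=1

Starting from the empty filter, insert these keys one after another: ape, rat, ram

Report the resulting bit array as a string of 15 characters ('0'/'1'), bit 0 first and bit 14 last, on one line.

Start: bits=000000000000000
After insert 'ape': sets bits 0 11 -> bits=100000000001000
After insert 'rat': sets bits 1 8 -> bits=110000001001000
After insert 'ram': sets bits 10 12 -> bits=110000001011100

Answer: 110000001011100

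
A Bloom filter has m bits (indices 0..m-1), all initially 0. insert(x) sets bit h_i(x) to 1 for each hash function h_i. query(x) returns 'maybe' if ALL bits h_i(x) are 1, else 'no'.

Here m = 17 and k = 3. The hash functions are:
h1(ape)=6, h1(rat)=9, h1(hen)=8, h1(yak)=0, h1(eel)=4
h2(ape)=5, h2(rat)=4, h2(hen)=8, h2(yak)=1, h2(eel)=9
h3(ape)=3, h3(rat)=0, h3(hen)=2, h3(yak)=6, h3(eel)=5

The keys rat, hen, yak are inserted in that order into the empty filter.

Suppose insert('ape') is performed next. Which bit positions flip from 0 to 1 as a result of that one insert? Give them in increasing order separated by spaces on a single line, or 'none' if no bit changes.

Answer: 3 5

Derivation:
Start: bits=00000000000000000
After insert 'rat': sets bits 0 4 9 -> bits=10001000010000000
After insert 'hen': sets bits 2 8 -> bits=10101000110000000
After insert 'yak': sets bits 0 1 6 -> bits=11101010110000000
insert 'ape' would touch bits 3 5 6; currently bit3=0, bit5=0, bit6=1
Bits that are 0 among those (would change 0->1): 3 5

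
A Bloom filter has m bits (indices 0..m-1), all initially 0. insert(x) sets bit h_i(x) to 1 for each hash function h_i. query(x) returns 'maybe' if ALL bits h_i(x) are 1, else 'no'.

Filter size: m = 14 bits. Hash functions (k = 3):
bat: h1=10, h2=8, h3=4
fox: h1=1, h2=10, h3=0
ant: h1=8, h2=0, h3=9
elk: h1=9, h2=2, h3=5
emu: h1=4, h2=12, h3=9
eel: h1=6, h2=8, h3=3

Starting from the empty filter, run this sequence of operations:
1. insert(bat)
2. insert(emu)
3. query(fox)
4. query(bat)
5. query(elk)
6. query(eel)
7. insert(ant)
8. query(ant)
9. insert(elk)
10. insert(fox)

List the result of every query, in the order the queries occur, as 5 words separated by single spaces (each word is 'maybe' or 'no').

Answer: no maybe no no maybe

Derivation:
Start: bits=00000000000000
Op 1: insert bat -> sets bits 4 8 10 -> bits=00001000101000
Op 2: insert emu -> sets bits 4 9 12 -> bits=00001000111010
Op 3: query fox -> checks bit0=0, bit1=0, bit10=1 (has a 0) -> no
Op 4: query bat -> checks bit4=1, bit8=1, bit10=1 (all 1) -> maybe
Op 5: query elk -> checks bit2=0, bit5=0, bit9=1 (has a 0) -> no
Op 6: query eel -> checks bit3=0, bit6=0, bit8=1 (has a 0) -> no
Op 7: insert ant -> sets bits 0 8 9 -> bits=10001000111010
Op 8: query ant -> checks bit0=1, bit8=1, bit9=1 (all 1) -> maybe
Op 9: insert elk -> sets bits 2 5 9 -> bits=10101100111010
Op 10: insert fox -> sets bits 0 1 10 -> bits=11101100111010
Query results in order: no maybe no no maybe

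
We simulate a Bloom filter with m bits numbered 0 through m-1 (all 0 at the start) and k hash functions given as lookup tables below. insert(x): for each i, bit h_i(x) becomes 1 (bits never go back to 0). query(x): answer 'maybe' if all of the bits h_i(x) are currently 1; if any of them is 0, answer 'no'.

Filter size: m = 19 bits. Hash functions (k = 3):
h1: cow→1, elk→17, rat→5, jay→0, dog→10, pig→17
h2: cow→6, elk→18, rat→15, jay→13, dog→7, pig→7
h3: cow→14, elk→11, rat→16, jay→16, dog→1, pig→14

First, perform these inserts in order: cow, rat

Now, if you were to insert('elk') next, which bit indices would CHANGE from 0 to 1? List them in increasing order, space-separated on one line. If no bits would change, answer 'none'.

Start: bits=0000000000000000000
After insert 'cow': sets bits 1 6 14 -> bits=0100001000000010000
After insert 'rat': sets bits 5 15 16 -> bits=0100011000000011100
insert 'elk' would touch bits 11 17 18; currently bit11=0, bit17=0, bit18=0
Bits that are 0 among those (would change 0->1): 11 17 18

Answer: 11 17 18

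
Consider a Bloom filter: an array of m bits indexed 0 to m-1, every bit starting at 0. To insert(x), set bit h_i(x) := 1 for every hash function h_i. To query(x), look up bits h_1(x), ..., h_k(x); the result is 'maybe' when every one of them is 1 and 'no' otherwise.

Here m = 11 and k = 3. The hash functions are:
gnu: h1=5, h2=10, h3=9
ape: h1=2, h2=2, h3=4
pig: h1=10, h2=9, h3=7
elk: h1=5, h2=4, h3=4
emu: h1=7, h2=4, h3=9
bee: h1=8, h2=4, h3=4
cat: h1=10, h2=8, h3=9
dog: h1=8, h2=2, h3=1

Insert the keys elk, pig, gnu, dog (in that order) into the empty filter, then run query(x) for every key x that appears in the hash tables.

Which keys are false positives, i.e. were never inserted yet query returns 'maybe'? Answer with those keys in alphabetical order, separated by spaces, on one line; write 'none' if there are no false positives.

Start: bits=00000000000
After insert 'elk': sets bits 4 5 -> bits=00001100000
After insert 'pig': sets bits 7 9 10 -> bits=00001101011
After insert 'gnu': sets bits 5 9 10 -> bits=00001101011
After insert 'dog': sets bits 1 2 8 -> bits=01101101111
Not inserted: ape bee cat emu — query each against bits=01101101111:
query ape: checks bit2=1, bit4=1 (all 1) -> maybe => FALSE POSITIVE
query bee: checks bit4=1, bit8=1 (all 1) -> maybe => FALSE POSITIVE
query cat: checks bit8=1, bit9=1, bit10=1 (all 1) -> maybe => FALSE POSITIVE
query emu: checks bit4=1, bit7=1, bit9=1 (all 1) -> maybe => FALSE POSITIVE
False positives (alphabetical): ape bee cat emu

Answer: ape bee cat emu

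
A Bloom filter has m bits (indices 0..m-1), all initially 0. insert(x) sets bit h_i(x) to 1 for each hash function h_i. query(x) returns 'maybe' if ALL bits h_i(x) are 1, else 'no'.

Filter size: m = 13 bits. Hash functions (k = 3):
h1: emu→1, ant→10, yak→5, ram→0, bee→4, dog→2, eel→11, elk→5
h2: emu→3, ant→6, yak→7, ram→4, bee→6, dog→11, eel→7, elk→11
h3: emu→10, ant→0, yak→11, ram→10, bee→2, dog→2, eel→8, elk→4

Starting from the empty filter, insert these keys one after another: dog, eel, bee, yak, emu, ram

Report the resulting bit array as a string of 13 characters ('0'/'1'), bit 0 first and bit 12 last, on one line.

Answer: 1111111110110

Derivation:
Start: bits=0000000000000
After insert 'dog': sets bits 2 11 -> bits=0010000000010
After insert 'eel': sets bits 7 8 11 -> bits=0010000110010
After insert 'bee': sets bits 2 4 6 -> bits=0010101110010
After insert 'yak': sets bits 5 7 11 -> bits=0010111110010
After insert 'emu': sets bits 1 3 10 -> bits=0111111110110
After insert 'ram': sets bits 0 4 10 -> bits=1111111110110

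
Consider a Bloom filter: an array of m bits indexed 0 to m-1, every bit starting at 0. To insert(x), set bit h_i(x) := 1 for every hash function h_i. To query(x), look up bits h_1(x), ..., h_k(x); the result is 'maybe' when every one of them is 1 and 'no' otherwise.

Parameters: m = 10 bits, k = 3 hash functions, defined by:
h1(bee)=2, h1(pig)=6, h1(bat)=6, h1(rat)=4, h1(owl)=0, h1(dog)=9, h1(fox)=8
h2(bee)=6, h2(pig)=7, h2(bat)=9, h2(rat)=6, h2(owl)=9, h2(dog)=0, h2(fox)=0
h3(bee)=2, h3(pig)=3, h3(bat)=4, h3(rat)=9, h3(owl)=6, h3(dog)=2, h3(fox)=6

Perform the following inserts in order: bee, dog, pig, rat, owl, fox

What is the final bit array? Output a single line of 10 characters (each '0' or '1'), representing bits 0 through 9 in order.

Answer: 1011101111

Derivation:
Start: bits=0000000000
After insert 'bee': sets bits 2 6 -> bits=0010001000
After insert 'dog': sets bits 0 2 9 -> bits=1010001001
After insert 'pig': sets bits 3 6 7 -> bits=1011001101
After insert 'rat': sets bits 4 6 9 -> bits=1011101101
After insert 'owl': sets bits 0 6 9 -> bits=1011101101
After insert 'fox': sets bits 0 6 8 -> bits=1011101111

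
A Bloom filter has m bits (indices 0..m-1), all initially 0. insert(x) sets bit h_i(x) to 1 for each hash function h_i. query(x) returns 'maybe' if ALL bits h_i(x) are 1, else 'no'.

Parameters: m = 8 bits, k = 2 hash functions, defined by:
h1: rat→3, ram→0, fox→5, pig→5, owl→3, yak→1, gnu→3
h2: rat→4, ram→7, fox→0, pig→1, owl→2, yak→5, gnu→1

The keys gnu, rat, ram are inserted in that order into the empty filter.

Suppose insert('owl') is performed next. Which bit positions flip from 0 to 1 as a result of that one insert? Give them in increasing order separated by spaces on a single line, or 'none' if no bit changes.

Start: bits=00000000
After insert 'gnu': sets bits 1 3 -> bits=01010000
After insert 'rat': sets bits 3 4 -> bits=01011000
After insert 'ram': sets bits 0 7 -> bits=11011001
insert 'owl' would touch bits 2 3; currently bit2=0, bit3=1
Bits that are 0 among those (would change 0->1): 2

Answer: 2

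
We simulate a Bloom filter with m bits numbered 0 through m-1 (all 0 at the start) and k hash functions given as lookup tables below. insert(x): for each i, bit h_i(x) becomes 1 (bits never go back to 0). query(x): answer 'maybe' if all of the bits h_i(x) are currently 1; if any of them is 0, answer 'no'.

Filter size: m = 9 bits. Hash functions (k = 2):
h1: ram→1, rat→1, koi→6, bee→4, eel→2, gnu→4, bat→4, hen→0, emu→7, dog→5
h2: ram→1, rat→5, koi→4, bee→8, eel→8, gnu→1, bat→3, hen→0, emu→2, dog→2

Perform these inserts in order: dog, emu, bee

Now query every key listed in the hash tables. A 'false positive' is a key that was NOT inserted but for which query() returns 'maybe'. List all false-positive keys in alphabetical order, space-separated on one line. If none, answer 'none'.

Start: bits=000000000
After insert 'dog': sets bits 2 5 -> bits=001001000
After insert 'emu': sets bits 2 7 -> bits=001001010
After insert 'bee': sets bits 4 8 -> bits=001011011
Not inserted: bat eel gnu hen koi ram rat — query each against bits=001011011:
query bat: checks bit3=0, bit4=1 (has a 0) -> no => not a false positive
query eel: checks bit2=1, bit8=1 (all 1) -> maybe => FALSE POSITIVE
query gnu: checks bit1=0, bit4=1 (has a 0) -> no => not a false positive
query hen: checks bit0=0 (has a 0) -> no => not a false positive
query koi: checks bit4=1, bit6=0 (has a 0) -> no => not a false positive
query ram: checks bit1=0 (has a 0) -> no => not a false positive
query rat: checks bit1=0, bit5=1 (has a 0) -> no => not a false positive
False positives (alphabetical): eel

Answer: eel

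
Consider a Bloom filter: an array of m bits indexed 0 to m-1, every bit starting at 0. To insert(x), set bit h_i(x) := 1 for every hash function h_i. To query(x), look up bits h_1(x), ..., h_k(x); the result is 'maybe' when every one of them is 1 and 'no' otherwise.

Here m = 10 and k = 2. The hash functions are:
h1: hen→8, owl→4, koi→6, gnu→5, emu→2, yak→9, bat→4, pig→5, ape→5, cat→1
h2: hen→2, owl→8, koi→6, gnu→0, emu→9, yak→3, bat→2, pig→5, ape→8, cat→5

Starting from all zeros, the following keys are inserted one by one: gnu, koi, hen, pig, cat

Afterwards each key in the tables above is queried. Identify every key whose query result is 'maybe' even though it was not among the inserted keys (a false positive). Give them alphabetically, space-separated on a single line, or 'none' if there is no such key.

Start: bits=0000000000
After insert 'gnu': sets bits 0 5 -> bits=1000010000
After insert 'koi': sets bits 6 -> bits=1000011000
After insert 'hen': sets bits 2 8 -> bits=1010011010
After insert 'pig': sets bits 5 -> bits=1010011010
After insert 'cat': sets bits 1 5 -> bits=1110011010
Not inserted: ape bat emu owl yak — query each against bits=1110011010:
query ape: checks bit5=1, bit8=1 (all 1) -> maybe => FALSE POSITIVE
query bat: checks bit2=1, bit4=0 (has a 0) -> no => not a false positive
query emu: checks bit2=1, bit9=0 (has a 0) -> no => not a false positive
query owl: checks bit4=0, bit8=1 (has a 0) -> no => not a false positive
query yak: checks bit3=0, bit9=0 (has a 0) -> no => not a false positive
False positives (alphabetical): ape

Answer: ape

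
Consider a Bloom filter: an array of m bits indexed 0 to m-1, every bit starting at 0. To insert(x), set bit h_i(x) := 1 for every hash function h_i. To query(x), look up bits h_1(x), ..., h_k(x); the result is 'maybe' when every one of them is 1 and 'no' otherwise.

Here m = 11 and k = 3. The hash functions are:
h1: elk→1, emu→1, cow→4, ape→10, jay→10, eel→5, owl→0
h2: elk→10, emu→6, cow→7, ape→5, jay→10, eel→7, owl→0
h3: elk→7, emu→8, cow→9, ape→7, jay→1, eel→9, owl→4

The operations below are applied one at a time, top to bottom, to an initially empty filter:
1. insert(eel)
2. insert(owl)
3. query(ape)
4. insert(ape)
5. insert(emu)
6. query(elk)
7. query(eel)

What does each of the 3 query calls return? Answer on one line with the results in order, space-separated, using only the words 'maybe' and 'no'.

Start: bits=00000000000
Op 1: insert eel -> sets bits 5 7 9 -> bits=00000101010
Op 2: insert owl -> sets bits 0 4 -> bits=10001101010
Op 3: query ape -> checks bit5=1, bit7=1, bit10=0 (has a 0) -> no
Op 4: insert ape -> sets bits 5 7 10 -> bits=10001101011
Op 5: insert emu -> sets bits 1 6 8 -> bits=11001111111
Op 6: query elk -> checks bit1=1, bit7=1, bit10=1 (all 1) -> maybe
Op 7: query eel -> checks bit5=1, bit7=1, bit9=1 (all 1) -> maybe
Query results in order: no maybe maybe

Answer: no maybe maybe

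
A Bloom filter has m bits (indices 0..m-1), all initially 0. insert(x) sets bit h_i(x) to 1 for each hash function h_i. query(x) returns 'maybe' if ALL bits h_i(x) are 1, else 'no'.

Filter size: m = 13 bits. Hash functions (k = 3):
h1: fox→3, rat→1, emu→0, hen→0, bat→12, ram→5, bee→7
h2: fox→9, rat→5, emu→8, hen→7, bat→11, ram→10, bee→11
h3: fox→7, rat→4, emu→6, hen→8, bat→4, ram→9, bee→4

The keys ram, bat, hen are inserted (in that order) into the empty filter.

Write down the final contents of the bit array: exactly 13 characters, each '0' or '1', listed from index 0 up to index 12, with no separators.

Answer: 1000110111111

Derivation:
Start: bits=0000000000000
After insert 'ram': sets bits 5 9 10 -> bits=0000010001100
After insert 'bat': sets bits 4 11 12 -> bits=0000110001111
After insert 'hen': sets bits 0 7 8 -> bits=1000110111111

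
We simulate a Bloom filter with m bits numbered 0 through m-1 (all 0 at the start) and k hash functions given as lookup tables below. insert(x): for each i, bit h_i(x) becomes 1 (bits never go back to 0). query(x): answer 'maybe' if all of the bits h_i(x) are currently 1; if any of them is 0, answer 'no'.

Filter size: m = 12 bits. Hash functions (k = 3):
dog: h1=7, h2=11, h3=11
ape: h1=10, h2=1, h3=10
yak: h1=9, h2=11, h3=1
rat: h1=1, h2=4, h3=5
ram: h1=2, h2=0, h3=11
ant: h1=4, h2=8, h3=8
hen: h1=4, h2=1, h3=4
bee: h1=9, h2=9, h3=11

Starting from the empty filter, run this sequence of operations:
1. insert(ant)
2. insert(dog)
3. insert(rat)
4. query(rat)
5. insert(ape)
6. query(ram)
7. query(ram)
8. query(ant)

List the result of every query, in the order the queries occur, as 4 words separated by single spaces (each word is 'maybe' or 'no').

Answer: maybe no no maybe

Derivation:
Start: bits=000000000000
Op 1: insert ant -> sets bits 4 8 -> bits=000010001000
Op 2: insert dog -> sets bits 7 11 -> bits=000010011001
Op 3: insert rat -> sets bits 1 4 5 -> bits=010011011001
Op 4: query rat -> checks bit1=1, bit4=1, bit5=1 (all 1) -> maybe
Op 5: insert ape -> sets bits 1 10 -> bits=010011011011
Op 6: query ram -> checks bit0=0, bit2=0, bit11=1 (has a 0) -> no
Op 7: query ram -> checks bit0=0, bit2=0, bit11=1 (has a 0) -> no
Op 8: query ant -> checks bit4=1, bit8=1 (all 1) -> maybe
Query results in order: maybe no no maybe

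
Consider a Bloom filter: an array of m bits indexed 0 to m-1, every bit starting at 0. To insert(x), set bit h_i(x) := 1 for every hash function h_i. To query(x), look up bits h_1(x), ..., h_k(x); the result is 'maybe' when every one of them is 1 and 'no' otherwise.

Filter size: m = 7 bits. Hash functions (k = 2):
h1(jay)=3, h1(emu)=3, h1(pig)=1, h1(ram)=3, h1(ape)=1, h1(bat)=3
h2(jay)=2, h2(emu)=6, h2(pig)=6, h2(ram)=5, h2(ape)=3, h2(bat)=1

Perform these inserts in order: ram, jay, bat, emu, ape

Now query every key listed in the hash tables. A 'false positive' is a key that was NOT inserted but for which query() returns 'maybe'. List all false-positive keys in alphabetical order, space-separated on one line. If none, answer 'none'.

Start: bits=0000000
After insert 'ram': sets bits 3 5 -> bits=0001010
After insert 'jay': sets bits 2 3 -> bits=0011010
After insert 'bat': sets bits 1 3 -> bits=0111010
After insert 'emu': sets bits 3 6 -> bits=0111011
After insert 'ape': sets bits 1 3 -> bits=0111011
Not inserted: pig — query each against bits=0111011:
query pig: checks bit1=1, bit6=1 (all 1) -> maybe => FALSE POSITIVE
False positives (alphabetical): pig

Answer: pig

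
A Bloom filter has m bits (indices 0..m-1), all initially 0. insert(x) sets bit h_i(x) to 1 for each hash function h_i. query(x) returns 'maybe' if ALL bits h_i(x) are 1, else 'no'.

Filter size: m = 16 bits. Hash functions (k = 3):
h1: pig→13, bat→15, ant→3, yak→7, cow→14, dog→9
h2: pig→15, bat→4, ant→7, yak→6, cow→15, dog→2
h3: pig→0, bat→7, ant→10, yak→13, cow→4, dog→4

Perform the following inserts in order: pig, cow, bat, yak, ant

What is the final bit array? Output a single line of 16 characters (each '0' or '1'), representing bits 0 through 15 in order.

Start: bits=0000000000000000
After insert 'pig': sets bits 0 13 15 -> bits=1000000000000101
After insert 'cow': sets bits 4 14 15 -> bits=1000100000000111
After insert 'bat': sets bits 4 7 15 -> bits=1000100100000111
After insert 'yak': sets bits 6 7 13 -> bits=1000101100000111
After insert 'ant': sets bits 3 7 10 -> bits=1001101100100111

Answer: 1001101100100111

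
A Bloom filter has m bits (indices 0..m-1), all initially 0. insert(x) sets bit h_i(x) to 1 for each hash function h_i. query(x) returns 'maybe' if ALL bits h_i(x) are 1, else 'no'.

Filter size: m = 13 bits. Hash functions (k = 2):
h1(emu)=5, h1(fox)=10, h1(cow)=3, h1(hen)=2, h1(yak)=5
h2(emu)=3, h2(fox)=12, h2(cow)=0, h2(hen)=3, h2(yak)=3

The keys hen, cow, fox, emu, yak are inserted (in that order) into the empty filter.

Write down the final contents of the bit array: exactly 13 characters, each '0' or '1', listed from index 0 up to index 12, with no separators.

Start: bits=0000000000000
After insert 'hen': sets bits 2 3 -> bits=0011000000000
After insert 'cow': sets bits 0 3 -> bits=1011000000000
After insert 'fox': sets bits 10 12 -> bits=1011000000101
After insert 'emu': sets bits 3 5 -> bits=1011010000101
After insert 'yak': sets bits 3 5 -> bits=1011010000101

Answer: 1011010000101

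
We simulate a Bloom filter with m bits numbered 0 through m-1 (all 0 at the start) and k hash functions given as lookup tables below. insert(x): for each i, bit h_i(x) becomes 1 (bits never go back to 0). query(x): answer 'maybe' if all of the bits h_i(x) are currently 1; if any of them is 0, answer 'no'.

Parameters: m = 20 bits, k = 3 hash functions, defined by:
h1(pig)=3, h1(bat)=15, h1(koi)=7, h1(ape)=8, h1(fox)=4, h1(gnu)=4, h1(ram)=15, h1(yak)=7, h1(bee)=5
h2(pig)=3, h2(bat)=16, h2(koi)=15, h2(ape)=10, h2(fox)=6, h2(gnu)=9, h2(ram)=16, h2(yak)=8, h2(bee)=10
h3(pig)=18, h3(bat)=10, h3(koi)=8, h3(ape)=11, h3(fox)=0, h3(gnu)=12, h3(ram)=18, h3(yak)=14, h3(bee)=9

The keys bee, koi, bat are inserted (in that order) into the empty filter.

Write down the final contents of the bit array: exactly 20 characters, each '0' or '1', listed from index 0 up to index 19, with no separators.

Answer: 00000101111000011000

Derivation:
Start: bits=00000000000000000000
After insert 'bee': sets bits 5 9 10 -> bits=00000100011000000000
After insert 'koi': sets bits 7 8 15 -> bits=00000101111000010000
After insert 'bat': sets bits 10 15 16 -> bits=00000101111000011000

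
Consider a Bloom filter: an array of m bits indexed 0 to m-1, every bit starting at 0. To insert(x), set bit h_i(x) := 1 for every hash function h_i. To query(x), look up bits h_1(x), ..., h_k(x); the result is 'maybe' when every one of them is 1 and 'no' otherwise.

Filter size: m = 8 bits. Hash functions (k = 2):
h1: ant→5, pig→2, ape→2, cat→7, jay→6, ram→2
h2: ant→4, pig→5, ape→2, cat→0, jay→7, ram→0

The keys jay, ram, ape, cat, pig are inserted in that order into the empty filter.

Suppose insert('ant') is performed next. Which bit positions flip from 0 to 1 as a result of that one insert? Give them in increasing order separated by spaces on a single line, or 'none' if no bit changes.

Answer: 4

Derivation:
Start: bits=00000000
After insert 'jay': sets bits 6 7 -> bits=00000011
After insert 'ram': sets bits 0 2 -> bits=10100011
After insert 'ape': sets bits 2 -> bits=10100011
After insert 'cat': sets bits 0 7 -> bits=10100011
After insert 'pig': sets bits 2 5 -> bits=10100111
insert 'ant' would touch bits 4 5; currently bit4=0, bit5=1
Bits that are 0 among those (would change 0->1): 4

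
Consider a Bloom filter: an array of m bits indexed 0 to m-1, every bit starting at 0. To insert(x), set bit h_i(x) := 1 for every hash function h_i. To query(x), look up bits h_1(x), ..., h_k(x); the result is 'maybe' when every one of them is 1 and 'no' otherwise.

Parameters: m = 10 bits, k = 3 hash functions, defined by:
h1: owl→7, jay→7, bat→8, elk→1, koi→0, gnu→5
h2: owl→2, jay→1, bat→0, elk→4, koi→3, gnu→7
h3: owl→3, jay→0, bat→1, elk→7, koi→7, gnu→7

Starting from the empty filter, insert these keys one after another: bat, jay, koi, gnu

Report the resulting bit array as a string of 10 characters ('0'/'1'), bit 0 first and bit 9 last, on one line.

Answer: 1101010110

Derivation:
Start: bits=0000000000
After insert 'bat': sets bits 0 1 8 -> bits=1100000010
After insert 'jay': sets bits 0 1 7 -> bits=1100000110
After insert 'koi': sets bits 0 3 7 -> bits=1101000110
After insert 'gnu': sets bits 5 7 -> bits=1101010110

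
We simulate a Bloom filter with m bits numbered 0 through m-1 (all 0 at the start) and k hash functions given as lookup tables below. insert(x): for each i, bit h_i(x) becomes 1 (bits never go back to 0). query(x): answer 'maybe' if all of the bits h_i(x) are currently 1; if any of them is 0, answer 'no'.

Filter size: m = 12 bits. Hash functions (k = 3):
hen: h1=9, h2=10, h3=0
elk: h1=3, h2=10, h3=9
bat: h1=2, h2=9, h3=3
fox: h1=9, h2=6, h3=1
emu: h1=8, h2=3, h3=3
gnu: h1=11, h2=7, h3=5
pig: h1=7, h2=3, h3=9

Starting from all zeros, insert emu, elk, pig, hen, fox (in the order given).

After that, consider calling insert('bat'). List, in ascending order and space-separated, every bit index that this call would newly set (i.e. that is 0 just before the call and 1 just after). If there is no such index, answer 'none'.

Answer: 2

Derivation:
Start: bits=000000000000
After insert 'emu': sets bits 3 8 -> bits=000100001000
After insert 'elk': sets bits 3 9 10 -> bits=000100001110
After insert 'pig': sets bits 3 7 9 -> bits=000100011110
After insert 'hen': sets bits 0 9 10 -> bits=100100011110
After insert 'fox': sets bits 1 6 9 -> bits=110100111110
insert 'bat' would touch bits 2 3 9; currently bit2=0, bit3=1, bit9=1
Bits that are 0 among those (would change 0->1): 2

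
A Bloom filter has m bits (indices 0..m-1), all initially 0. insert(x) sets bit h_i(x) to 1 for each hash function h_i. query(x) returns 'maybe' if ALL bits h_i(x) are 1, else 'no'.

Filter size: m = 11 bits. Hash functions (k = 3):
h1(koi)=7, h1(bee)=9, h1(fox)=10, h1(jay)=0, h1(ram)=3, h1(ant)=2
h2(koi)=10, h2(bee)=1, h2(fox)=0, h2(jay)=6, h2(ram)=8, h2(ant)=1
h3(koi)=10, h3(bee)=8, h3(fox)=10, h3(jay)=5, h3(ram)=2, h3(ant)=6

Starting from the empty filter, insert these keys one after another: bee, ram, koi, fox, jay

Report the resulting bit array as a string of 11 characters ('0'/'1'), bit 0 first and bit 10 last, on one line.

Answer: 11110111111

Derivation:
Start: bits=00000000000
After insert 'bee': sets bits 1 8 9 -> bits=01000000110
After insert 'ram': sets bits 2 3 8 -> bits=01110000110
After insert 'koi': sets bits 7 10 -> bits=01110001111
After insert 'fox': sets bits 0 10 -> bits=11110001111
After insert 'jay': sets bits 0 5 6 -> bits=11110111111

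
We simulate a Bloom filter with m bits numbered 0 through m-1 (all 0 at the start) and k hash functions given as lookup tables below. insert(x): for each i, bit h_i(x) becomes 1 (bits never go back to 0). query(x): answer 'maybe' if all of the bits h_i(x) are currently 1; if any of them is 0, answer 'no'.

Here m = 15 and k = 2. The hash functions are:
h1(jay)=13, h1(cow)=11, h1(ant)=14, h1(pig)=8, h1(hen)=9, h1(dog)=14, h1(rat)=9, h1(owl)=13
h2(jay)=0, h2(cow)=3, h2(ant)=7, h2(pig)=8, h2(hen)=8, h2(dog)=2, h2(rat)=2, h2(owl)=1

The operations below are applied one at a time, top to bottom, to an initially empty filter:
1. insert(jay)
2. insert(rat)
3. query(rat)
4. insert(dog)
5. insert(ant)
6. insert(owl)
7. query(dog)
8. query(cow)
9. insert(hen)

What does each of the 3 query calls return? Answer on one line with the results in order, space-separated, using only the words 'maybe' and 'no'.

Start: bits=000000000000000
Op 1: insert jay -> sets bits 0 13 -> bits=100000000000010
Op 2: insert rat -> sets bits 2 9 -> bits=101000000100010
Op 3: query rat -> checks bit2=1, bit9=1 (all 1) -> maybe
Op 4: insert dog -> sets bits 2 14 -> bits=101000000100011
Op 5: insert ant -> sets bits 7 14 -> bits=101000010100011
Op 6: insert owl -> sets bits 1 13 -> bits=111000010100011
Op 7: query dog -> checks bit2=1, bit14=1 (all 1) -> maybe
Op 8: query cow -> checks bit3=0, bit11=0 (has a 0) -> no
Op 9: insert hen -> sets bits 8 9 -> bits=111000011100011
Query results in order: maybe maybe no

Answer: maybe maybe no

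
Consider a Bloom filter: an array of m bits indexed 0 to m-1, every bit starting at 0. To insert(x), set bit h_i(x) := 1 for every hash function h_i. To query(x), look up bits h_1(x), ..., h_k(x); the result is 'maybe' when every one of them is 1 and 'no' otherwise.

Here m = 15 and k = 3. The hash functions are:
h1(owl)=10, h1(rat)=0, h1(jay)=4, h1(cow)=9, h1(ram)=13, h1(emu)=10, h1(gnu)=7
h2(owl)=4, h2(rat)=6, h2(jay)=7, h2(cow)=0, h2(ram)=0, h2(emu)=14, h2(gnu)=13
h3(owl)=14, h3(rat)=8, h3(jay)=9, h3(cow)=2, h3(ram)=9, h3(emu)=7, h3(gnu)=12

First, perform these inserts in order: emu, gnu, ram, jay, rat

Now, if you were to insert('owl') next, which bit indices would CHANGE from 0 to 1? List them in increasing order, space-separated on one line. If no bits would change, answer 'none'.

Answer: none

Derivation:
Start: bits=000000000000000
After insert 'emu': sets bits 7 10 14 -> bits=000000010010001
After insert 'gnu': sets bits 7 12 13 -> bits=000000010010111
After insert 'ram': sets bits 0 9 13 -> bits=100000010110111
After insert 'jay': sets bits 4 7 9 -> bits=100010010110111
After insert 'rat': sets bits 0 6 8 -> bits=100010111110111
insert 'owl' would touch bits 4 10 14; currently bit4=1, bit10=1, bit14=1
Bits that are 0 among those (would change 0->1): none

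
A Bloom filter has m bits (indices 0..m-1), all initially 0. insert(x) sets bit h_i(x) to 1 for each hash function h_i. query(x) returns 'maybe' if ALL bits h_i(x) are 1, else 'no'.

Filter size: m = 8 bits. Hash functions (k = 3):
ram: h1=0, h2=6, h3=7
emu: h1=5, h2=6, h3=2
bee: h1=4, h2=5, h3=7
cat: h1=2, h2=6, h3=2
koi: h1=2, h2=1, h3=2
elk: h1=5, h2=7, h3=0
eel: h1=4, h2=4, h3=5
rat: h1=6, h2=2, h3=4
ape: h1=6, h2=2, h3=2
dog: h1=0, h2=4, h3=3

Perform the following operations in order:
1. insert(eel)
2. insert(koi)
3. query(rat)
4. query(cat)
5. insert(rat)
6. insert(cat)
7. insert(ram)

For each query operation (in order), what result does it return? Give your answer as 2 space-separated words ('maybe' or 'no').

Start: bits=00000000
Op 1: insert eel -> sets bits 4 5 -> bits=00001100
Op 2: insert koi -> sets bits 1 2 -> bits=01101100
Op 3: query rat -> checks bit2=1, bit4=1, bit6=0 (has a 0) -> no
Op 4: query cat -> checks bit2=1, bit6=0 (has a 0) -> no
Op 5: insert rat -> sets bits 2 4 6 -> bits=01101110
Op 6: insert cat -> sets bits 2 6 -> bits=01101110
Op 7: insert ram -> sets bits 0 6 7 -> bits=11101111
Query results in order: no no

Answer: no no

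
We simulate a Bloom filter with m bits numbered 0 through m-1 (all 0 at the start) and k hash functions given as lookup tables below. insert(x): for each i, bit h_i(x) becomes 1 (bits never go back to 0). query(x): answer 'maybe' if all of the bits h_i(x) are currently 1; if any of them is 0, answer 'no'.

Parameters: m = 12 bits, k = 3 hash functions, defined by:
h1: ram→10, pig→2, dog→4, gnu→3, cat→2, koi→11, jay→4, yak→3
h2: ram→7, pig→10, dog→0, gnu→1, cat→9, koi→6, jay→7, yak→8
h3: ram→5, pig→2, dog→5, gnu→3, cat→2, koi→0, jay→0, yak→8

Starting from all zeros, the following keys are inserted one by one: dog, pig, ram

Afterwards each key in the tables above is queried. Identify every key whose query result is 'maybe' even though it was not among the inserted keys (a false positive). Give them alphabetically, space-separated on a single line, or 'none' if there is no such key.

Answer: jay

Derivation:
Start: bits=000000000000
After insert 'dog': sets bits 0 4 5 -> bits=100011000000
After insert 'pig': sets bits 2 10 -> bits=101011000010
After insert 'ram': sets bits 5 7 10 -> bits=101011010010
Not inserted: cat gnu jay koi yak — query each against bits=101011010010:
query cat: checks bit2=1, bit9=0 (has a 0) -> no => not a false positive
query gnu: checks bit1=0, bit3=0 (has a 0) -> no => not a false positive
query jay: checks bit0=1, bit4=1, bit7=1 (all 1) -> maybe => FALSE POSITIVE
query koi: checks bit0=1, bit6=0, bit11=0 (has a 0) -> no => not a false positive
query yak: checks bit3=0, bit8=0 (has a 0) -> no => not a false positive
False positives (alphabetical): jay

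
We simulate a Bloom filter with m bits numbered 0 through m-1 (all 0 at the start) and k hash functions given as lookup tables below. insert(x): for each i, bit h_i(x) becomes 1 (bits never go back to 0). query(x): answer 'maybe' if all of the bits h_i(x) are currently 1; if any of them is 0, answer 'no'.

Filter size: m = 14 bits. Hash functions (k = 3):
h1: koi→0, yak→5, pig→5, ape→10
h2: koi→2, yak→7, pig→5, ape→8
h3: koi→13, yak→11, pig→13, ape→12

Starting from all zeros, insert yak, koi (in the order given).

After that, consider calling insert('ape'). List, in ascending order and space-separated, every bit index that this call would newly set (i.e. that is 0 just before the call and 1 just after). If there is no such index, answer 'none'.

Answer: 8 10 12

Derivation:
Start: bits=00000000000000
After insert 'yak': sets bits 5 7 11 -> bits=00000101000100
After insert 'koi': sets bits 0 2 13 -> bits=10100101000101
insert 'ape' would touch bits 8 10 12; currently bit8=0, bit10=0, bit12=0
Bits that are 0 among those (would change 0->1): 8 10 12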